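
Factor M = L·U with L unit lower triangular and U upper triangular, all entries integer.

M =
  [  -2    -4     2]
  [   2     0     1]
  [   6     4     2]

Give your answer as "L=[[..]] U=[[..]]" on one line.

  r1 -= -1·r0 → [0,-4,3]
  r2 -= -3·r0 → [0,-8,8]
  r2 -= 2·r1 → [0,0,2]

L=[[1,0,0],[-1,1,0],[-3,2,1]] U=[[-2,-4,2],[0,-4,3],[0,0,2]]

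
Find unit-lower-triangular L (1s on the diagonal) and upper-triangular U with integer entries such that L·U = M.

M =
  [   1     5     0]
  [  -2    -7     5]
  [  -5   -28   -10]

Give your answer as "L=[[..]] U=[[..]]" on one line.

  row1 -= -2·row0 → [0,3,5]
  row2 -= -5·row0 → [0,-3,-10]
  row2 -= -1·row1 → [0,0,-5]

L=[[1,0,0],[-2,1,0],[-5,-1,1]] U=[[1,5,0],[0,3,5],[0,0,-5]]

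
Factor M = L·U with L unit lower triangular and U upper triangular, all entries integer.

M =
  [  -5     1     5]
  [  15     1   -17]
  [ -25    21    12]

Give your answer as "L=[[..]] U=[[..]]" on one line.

L=[[1,0,0],[-3,1,0],[5,4,1]] U=[[-5,1,5],[0,4,-2],[0,0,-5]]

  row1 -= -3·row0 → [0,4,-2]
  row2 -= 5·row0 → [0,16,-13]
  row2 -= 4·row1 → [0,0,-5]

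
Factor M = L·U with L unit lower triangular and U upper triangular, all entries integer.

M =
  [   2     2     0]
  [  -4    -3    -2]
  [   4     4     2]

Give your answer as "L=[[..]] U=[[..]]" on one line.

L=[[1,0,0],[-2,1,0],[2,0,1]] U=[[2,2,0],[0,1,-2],[0,0,2]]

  r1 -= -2·r0 → [0,1,-2]
  r2 -= 2·r0 → [0,0,2]
  r2 -= 0·r1 → [0,0,2]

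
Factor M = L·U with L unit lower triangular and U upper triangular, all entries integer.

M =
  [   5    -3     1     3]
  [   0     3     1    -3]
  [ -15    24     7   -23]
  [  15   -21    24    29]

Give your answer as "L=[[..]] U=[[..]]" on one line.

  R1 -= 0·R0 → [0,3,1,-3]
  R2 -= -3·R0 → [0,15,10,-14]
  R3 -= 3·R0 → [0,-12,21,20]
  R2 -= 5·R1 → [0,0,5,1]
  R3 -= -4·R1 → [0,0,25,8]
  R3 -= 5·R2 → [0,0,0,3]

L=[[1,0,0,0],[0,1,0,0],[-3,5,1,0],[3,-4,5,1]] U=[[5,-3,1,3],[0,3,1,-3],[0,0,5,1],[0,0,0,3]]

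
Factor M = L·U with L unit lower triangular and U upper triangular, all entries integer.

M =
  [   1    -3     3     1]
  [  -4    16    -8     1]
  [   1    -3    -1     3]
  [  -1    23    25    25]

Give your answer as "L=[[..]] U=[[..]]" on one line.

L=[[1,0,0,0],[-4,1,0,0],[1,0,1,0],[-1,5,-2,1]] U=[[1,-3,3,1],[0,4,4,5],[0,0,-4,2],[0,0,0,5]]

  r1 -= -4·r0 → [0,4,4,5]
  r2 -= 1·r0 → [0,0,-4,2]
  r3 -= -1·r0 → [0,20,28,26]
  r2 -= 0·r1 → [0,0,-4,2]
  r3 -= 5·r1 → [0,0,8,1]
  r3 -= -2·r2 → [0,0,0,5]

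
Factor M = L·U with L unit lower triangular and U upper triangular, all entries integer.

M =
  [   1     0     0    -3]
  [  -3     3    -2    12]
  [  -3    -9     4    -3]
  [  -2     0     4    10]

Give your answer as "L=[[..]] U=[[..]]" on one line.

L=[[1,0,0,0],[-3,1,0,0],[-3,-3,1,0],[-2,0,-2,1]] U=[[1,0,0,-3],[0,3,-2,3],[0,0,-2,-3],[0,0,0,-2]]

  R1 -= -3·R0 → [0,3,-2,3]
  R2 -= -3·R0 → [0,-9,4,-12]
  R3 -= -2·R0 → [0,0,4,4]
  R2 -= -3·R1 → [0,0,-2,-3]
  R3 -= 0·R1 → [0,0,4,4]
  R3 -= -2·R2 → [0,0,0,-2]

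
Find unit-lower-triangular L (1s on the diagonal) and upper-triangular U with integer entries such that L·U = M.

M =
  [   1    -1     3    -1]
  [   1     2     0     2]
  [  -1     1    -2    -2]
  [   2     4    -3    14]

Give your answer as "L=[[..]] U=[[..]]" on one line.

L=[[1,0,0,0],[1,1,0,0],[-1,0,1,0],[2,2,-3,1]] U=[[1,-1,3,-1],[0,3,-3,3],[0,0,1,-3],[0,0,0,1]]

  R1 -= 1·R0 → [0,3,-3,3]
  R2 -= -1·R0 → [0,0,1,-3]
  R3 -= 2·R0 → [0,6,-9,16]
  R2 -= 0·R1 → [0,0,1,-3]
  R3 -= 2·R1 → [0,0,-3,10]
  R3 -= -3·R2 → [0,0,0,1]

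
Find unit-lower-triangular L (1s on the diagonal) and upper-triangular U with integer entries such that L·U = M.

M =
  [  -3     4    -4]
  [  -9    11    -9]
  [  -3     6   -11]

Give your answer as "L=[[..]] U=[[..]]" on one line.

L=[[1,0,0],[3,1,0],[1,-2,1]] U=[[-3,4,-4],[0,-1,3],[0,0,-1]]

  r1 -= 3·r0 → [0,-1,3]
  r2 -= 1·r0 → [0,2,-7]
  r2 -= -2·r1 → [0,0,-1]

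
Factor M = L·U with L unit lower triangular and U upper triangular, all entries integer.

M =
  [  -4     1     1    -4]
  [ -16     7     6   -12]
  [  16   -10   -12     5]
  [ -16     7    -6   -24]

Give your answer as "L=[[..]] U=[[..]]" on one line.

  row1 -= 4·row0 → [0,3,2,4]
  row2 -= -4·row0 → [0,-6,-8,-11]
  row3 -= 4·row0 → [0,3,-10,-8]
  row2 -= -2·row1 → [0,0,-4,-3]
  row3 -= 1·row1 → [0,0,-12,-12]
  row3 -= 3·row2 → [0,0,0,-3]

L=[[1,0,0,0],[4,1,0,0],[-4,-2,1,0],[4,1,3,1]] U=[[-4,1,1,-4],[0,3,2,4],[0,0,-4,-3],[0,0,0,-3]]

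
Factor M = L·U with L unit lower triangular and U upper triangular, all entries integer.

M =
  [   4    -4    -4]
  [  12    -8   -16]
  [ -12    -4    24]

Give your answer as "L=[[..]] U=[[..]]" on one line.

  row1 -= 3·row0 → [0,4,-4]
  row2 -= -3·row0 → [0,-16,12]
  row2 -= -4·row1 → [0,0,-4]

L=[[1,0,0],[3,1,0],[-3,-4,1]] U=[[4,-4,-4],[0,4,-4],[0,0,-4]]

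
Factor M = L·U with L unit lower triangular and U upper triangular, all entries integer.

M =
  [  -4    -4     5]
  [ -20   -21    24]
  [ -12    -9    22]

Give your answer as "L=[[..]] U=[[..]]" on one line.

  r1 -= 5·r0 → [0,-1,-1]
  r2 -= 3·r0 → [0,3,7]
  r2 -= -3·r1 → [0,0,4]

L=[[1,0,0],[5,1,0],[3,-3,1]] U=[[-4,-4,5],[0,-1,-1],[0,0,4]]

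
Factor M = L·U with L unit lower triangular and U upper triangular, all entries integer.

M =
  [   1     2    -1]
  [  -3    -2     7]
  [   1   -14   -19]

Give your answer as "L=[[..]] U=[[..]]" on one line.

L=[[1,0,0],[-3,1,0],[1,-4,1]] U=[[1,2,-1],[0,4,4],[0,0,-2]]

  r1 -= -3·r0 → [0,4,4]
  r2 -= 1·r0 → [0,-16,-18]
  r2 -= -4·r1 → [0,0,-2]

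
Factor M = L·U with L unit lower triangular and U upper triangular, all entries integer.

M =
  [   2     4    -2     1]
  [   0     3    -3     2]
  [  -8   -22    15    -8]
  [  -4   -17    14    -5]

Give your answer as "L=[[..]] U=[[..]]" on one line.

L=[[1,0,0,0],[0,1,0,0],[-4,-2,1,0],[-2,-3,1,1]] U=[[2,4,-2,1],[0,3,-3,2],[0,0,1,0],[0,0,0,3]]

  row1 -= 0·row0 → [0,3,-3,2]
  row2 -= -4·row0 → [0,-6,7,-4]
  row3 -= -2·row0 → [0,-9,10,-3]
  row2 -= -2·row1 → [0,0,1,0]
  row3 -= -3·row1 → [0,0,1,3]
  row3 -= 1·row2 → [0,0,0,3]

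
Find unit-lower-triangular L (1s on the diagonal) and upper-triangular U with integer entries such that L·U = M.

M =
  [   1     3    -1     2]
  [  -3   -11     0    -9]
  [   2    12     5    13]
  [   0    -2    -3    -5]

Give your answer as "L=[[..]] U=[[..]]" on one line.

L=[[1,0,0,0],[-3,1,0,0],[2,-3,1,0],[0,1,0,1]] U=[[1,3,-1,2],[0,-2,-3,-3],[0,0,-2,0],[0,0,0,-2]]

  r1 -= -3·r0 → [0,-2,-3,-3]
  r2 -= 2·r0 → [0,6,7,9]
  r3 -= 0·r0 → [0,-2,-3,-5]
  r2 -= -3·r1 → [0,0,-2,0]
  r3 -= 1·r1 → [0,0,0,-2]
  r3 -= 0·r2 → [0,0,0,-2]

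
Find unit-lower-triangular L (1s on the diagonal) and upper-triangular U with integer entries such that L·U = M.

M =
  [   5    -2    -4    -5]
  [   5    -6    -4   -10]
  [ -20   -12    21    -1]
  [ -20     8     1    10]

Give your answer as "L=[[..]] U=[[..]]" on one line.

L=[[1,0,0,0],[1,1,0,0],[-4,5,1,0],[-4,0,-3,1]] U=[[5,-2,-4,-5],[0,-4,0,-5],[0,0,5,4],[0,0,0,2]]

  row1 -= 1·row0 → [0,-4,0,-5]
  row2 -= -4·row0 → [0,-20,5,-21]
  row3 -= -4·row0 → [0,0,-15,-10]
  row2 -= 5·row1 → [0,0,5,4]
  row3 -= 0·row1 → [0,0,-15,-10]
  row3 -= -3·row2 → [0,0,0,2]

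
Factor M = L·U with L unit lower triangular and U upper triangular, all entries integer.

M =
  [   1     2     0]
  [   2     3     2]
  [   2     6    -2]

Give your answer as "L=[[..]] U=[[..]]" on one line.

L=[[1,0,0],[2,1,0],[2,-2,1]] U=[[1,2,0],[0,-1,2],[0,0,2]]

  R1 -= 2·R0 → [0,-1,2]
  R2 -= 2·R0 → [0,2,-2]
  R2 -= -2·R1 → [0,0,2]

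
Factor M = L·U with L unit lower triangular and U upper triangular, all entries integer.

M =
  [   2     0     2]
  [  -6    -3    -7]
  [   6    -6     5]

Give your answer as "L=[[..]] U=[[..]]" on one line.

L=[[1,0,0],[-3,1,0],[3,2,1]] U=[[2,0,2],[0,-3,-1],[0,0,1]]

  R1 -= -3·R0 → [0,-3,-1]
  R2 -= 3·R0 → [0,-6,-1]
  R2 -= 2·R1 → [0,0,1]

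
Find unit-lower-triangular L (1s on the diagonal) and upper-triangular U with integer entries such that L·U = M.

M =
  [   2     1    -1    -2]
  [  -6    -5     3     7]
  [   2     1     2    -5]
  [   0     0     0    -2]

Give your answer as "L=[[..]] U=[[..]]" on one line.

L=[[1,0,0,0],[-3,1,0,0],[1,0,1,0],[0,0,0,1]] U=[[2,1,-1,-2],[0,-2,0,1],[0,0,3,-3],[0,0,0,-2]]

  r1 -= -3·r0 → [0,-2,0,1]
  r2 -= 1·r0 → [0,0,3,-3]
  r3 -= 0·r0 → [0,0,0,-2]
  r2 -= 0·r1 → [0,0,3,-3]
  r3 -= 0·r1 → [0,0,0,-2]
  r3 -= 0·r2 → [0,0,0,-2]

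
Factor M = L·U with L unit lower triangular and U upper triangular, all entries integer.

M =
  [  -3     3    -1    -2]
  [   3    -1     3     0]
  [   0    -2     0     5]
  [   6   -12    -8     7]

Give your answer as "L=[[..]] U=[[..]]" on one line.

L=[[1,0,0,0],[-1,1,0,0],[0,-1,1,0],[-2,-3,-2,1]] U=[[-3,3,-1,-2],[0,2,2,-2],[0,0,2,3],[0,0,0,3]]

  R1 -= -1·R0 → [0,2,2,-2]
  R2 -= 0·R0 → [0,-2,0,5]
  R3 -= -2·R0 → [0,-6,-10,3]
  R2 -= -1·R1 → [0,0,2,3]
  R3 -= -3·R1 → [0,0,-4,-3]
  R3 -= -2·R2 → [0,0,0,3]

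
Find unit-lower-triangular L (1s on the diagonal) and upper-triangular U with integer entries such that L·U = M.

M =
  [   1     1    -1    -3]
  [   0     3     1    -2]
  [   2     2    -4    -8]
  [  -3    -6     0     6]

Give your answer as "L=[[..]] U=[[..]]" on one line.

  r1 -= 0·r0 → [0,3,1,-2]
  r2 -= 2·r0 → [0,0,-2,-2]
  r3 -= -3·r0 → [0,-3,-3,-3]
  r2 -= 0·r1 → [0,0,-2,-2]
  r3 -= -1·r1 → [0,0,-2,-5]
  r3 -= 1·r2 → [0,0,0,-3]

L=[[1,0,0,0],[0,1,0,0],[2,0,1,0],[-3,-1,1,1]] U=[[1,1,-1,-3],[0,3,1,-2],[0,0,-2,-2],[0,0,0,-3]]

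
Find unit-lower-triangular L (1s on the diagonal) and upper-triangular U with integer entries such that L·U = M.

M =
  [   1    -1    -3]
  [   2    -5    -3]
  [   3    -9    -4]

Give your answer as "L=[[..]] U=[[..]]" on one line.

  R1 -= 2·R0 → [0,-3,3]
  R2 -= 3·R0 → [0,-6,5]
  R2 -= 2·R1 → [0,0,-1]

L=[[1,0,0],[2,1,0],[3,2,1]] U=[[1,-1,-3],[0,-3,3],[0,0,-1]]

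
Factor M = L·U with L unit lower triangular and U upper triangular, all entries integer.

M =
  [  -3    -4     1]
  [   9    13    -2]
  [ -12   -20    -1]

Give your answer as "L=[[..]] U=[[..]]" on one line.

L=[[1,0,0],[-3,1,0],[4,-4,1]] U=[[-3,-4,1],[0,1,1],[0,0,-1]]

  row1 -= -3·row0 → [0,1,1]
  row2 -= 4·row0 → [0,-4,-5]
  row2 -= -4·row1 → [0,0,-1]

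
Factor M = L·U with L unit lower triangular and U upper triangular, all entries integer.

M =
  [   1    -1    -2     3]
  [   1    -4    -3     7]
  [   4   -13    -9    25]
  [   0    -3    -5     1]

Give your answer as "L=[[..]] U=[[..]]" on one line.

  row1 -= 1·row0 → [0,-3,-1,4]
  row2 -= 4·row0 → [0,-9,-1,13]
  row3 -= 0·row0 → [0,-3,-5,1]
  row2 -= 3·row1 → [0,0,2,1]
  row3 -= 1·row1 → [0,0,-4,-3]
  row3 -= -2·row2 → [0,0,0,-1]

L=[[1,0,0,0],[1,1,0,0],[4,3,1,0],[0,1,-2,1]] U=[[1,-1,-2,3],[0,-3,-1,4],[0,0,2,1],[0,0,0,-1]]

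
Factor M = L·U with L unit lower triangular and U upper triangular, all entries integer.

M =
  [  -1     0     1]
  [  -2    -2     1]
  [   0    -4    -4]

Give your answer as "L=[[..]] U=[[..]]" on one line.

  row1 -= 2·row0 → [0,-2,-1]
  row2 -= 0·row0 → [0,-4,-4]
  row2 -= 2·row1 → [0,0,-2]

L=[[1,0,0],[2,1,0],[0,2,1]] U=[[-1,0,1],[0,-2,-1],[0,0,-2]]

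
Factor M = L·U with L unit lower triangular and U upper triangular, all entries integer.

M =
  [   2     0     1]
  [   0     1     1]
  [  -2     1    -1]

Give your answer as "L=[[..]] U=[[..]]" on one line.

L=[[1,0,0],[0,1,0],[-1,1,1]] U=[[2,0,1],[0,1,1],[0,0,-1]]

  R1 -= 0·R0 → [0,1,1]
  R2 -= -1·R0 → [0,1,0]
  R2 -= 1·R1 → [0,0,-1]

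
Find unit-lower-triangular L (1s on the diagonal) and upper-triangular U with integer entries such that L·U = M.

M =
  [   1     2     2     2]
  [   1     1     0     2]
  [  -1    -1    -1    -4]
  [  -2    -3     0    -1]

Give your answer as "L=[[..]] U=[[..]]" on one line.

  r1 -= 1·r0 → [0,-1,-2,0]
  r2 -= -1·r0 → [0,1,1,-2]
  r3 -= -2·r0 → [0,1,4,3]
  r2 -= -1·r1 → [0,0,-1,-2]
  r3 -= -1·r1 → [0,0,2,3]
  r3 -= -2·r2 → [0,0,0,-1]

L=[[1,0,0,0],[1,1,0,0],[-1,-1,1,0],[-2,-1,-2,1]] U=[[1,2,2,2],[0,-1,-2,0],[0,0,-1,-2],[0,0,0,-1]]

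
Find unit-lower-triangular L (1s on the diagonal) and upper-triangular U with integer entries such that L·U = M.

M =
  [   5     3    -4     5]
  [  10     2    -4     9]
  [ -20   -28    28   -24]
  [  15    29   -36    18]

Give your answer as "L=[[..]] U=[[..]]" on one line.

  r1 -= 2·r0 → [0,-4,4,-1]
  r2 -= -4·r0 → [0,-16,12,-4]
  r3 -= 3·r0 → [0,20,-24,3]
  r2 -= 4·r1 → [0,0,-4,0]
  r3 -= -5·r1 → [0,0,-4,-2]
  r3 -= 1·r2 → [0,0,0,-2]

L=[[1,0,0,0],[2,1,0,0],[-4,4,1,0],[3,-5,1,1]] U=[[5,3,-4,5],[0,-4,4,-1],[0,0,-4,0],[0,0,0,-2]]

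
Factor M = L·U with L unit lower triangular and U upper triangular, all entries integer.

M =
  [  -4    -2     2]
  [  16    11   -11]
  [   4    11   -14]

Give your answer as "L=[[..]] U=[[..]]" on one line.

  r1 -= -4·r0 → [0,3,-3]
  r2 -= -1·r0 → [0,9,-12]
  r2 -= 3·r1 → [0,0,-3]

L=[[1,0,0],[-4,1,0],[-1,3,1]] U=[[-4,-2,2],[0,3,-3],[0,0,-3]]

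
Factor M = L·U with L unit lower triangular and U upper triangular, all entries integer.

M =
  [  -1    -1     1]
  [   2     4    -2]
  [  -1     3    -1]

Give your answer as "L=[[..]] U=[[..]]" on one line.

L=[[1,0,0],[-2,1,0],[1,2,1]] U=[[-1,-1,1],[0,2,0],[0,0,-2]]

  row1 -= -2·row0 → [0,2,0]
  row2 -= 1·row0 → [0,4,-2]
  row2 -= 2·row1 → [0,0,-2]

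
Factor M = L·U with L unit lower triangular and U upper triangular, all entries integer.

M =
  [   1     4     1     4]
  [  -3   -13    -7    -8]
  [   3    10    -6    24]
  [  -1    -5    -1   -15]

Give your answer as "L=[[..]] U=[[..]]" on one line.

  r1 -= -3·r0 → [0,-1,-4,4]
  r2 -= 3·r0 → [0,-2,-9,12]
  r3 -= -1·r0 → [0,-1,0,-11]
  r2 -= 2·r1 → [0,0,-1,4]
  r3 -= 1·r1 → [0,0,4,-15]
  r3 -= -4·r2 → [0,0,0,1]

L=[[1,0,0,0],[-3,1,0,0],[3,2,1,0],[-1,1,-4,1]] U=[[1,4,1,4],[0,-1,-4,4],[0,0,-1,4],[0,0,0,1]]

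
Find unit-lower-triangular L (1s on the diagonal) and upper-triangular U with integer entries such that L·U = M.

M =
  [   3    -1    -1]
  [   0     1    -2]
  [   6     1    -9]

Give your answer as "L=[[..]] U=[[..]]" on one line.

L=[[1,0,0],[0,1,0],[2,3,1]] U=[[3,-1,-1],[0,1,-2],[0,0,-1]]

  R1 -= 0·R0 → [0,1,-2]
  R2 -= 2·R0 → [0,3,-7]
  R2 -= 3·R1 → [0,0,-1]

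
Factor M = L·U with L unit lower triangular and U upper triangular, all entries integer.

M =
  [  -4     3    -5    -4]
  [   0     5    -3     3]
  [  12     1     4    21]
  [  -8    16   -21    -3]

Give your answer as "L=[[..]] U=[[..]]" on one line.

  r1 -= 0·r0 → [0,5,-3,3]
  r2 -= -3·r0 → [0,10,-11,9]
  r3 -= 2·r0 → [0,10,-11,5]
  r2 -= 2·r1 → [0,0,-5,3]
  r3 -= 2·r1 → [0,0,-5,-1]
  r3 -= 1·r2 → [0,0,0,-4]

L=[[1,0,0,0],[0,1,0,0],[-3,2,1,0],[2,2,1,1]] U=[[-4,3,-5,-4],[0,5,-3,3],[0,0,-5,3],[0,0,0,-4]]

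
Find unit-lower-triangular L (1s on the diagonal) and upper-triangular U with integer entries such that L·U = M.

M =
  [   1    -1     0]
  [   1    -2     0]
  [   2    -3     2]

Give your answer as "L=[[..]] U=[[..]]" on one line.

L=[[1,0,0],[1,1,0],[2,1,1]] U=[[1,-1,0],[0,-1,0],[0,0,2]]

  row1 -= 1·row0 → [0,-1,0]
  row2 -= 2·row0 → [0,-1,2]
  row2 -= 1·row1 → [0,0,2]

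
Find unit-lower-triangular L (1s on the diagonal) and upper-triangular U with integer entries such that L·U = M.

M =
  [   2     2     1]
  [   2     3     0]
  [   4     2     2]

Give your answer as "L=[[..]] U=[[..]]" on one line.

  row1 -= 1·row0 → [0,1,-1]
  row2 -= 2·row0 → [0,-2,0]
  row2 -= -2·row1 → [0,0,-2]

L=[[1,0,0],[1,1,0],[2,-2,1]] U=[[2,2,1],[0,1,-1],[0,0,-2]]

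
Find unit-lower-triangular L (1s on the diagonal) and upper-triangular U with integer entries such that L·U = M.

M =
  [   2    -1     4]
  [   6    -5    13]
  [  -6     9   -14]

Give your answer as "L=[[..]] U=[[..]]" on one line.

  R1 -= 3·R0 → [0,-2,1]
  R2 -= -3·R0 → [0,6,-2]
  R2 -= -3·R1 → [0,0,1]

L=[[1,0,0],[3,1,0],[-3,-3,1]] U=[[2,-1,4],[0,-2,1],[0,0,1]]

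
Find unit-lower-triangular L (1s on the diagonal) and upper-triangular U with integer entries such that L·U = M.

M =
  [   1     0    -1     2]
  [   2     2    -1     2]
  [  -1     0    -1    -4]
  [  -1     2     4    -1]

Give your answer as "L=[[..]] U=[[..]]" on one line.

  row1 -= 2·row0 → [0,2,1,-2]
  row2 -= -1·row0 → [0,0,-2,-2]
  row3 -= -1·row0 → [0,2,3,1]
  row2 -= 0·row1 → [0,0,-2,-2]
  row3 -= 1·row1 → [0,0,2,3]
  row3 -= -1·row2 → [0,0,0,1]

L=[[1,0,0,0],[2,1,0,0],[-1,0,1,0],[-1,1,-1,1]] U=[[1,0,-1,2],[0,2,1,-2],[0,0,-2,-2],[0,0,0,1]]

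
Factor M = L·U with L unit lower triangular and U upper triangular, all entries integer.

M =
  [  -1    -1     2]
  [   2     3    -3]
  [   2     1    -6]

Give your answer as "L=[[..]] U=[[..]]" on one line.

  R1 -= -2·R0 → [0,1,1]
  R2 -= -2·R0 → [0,-1,-2]
  R2 -= -1·R1 → [0,0,-1]

L=[[1,0,0],[-2,1,0],[-2,-1,1]] U=[[-1,-1,2],[0,1,1],[0,0,-1]]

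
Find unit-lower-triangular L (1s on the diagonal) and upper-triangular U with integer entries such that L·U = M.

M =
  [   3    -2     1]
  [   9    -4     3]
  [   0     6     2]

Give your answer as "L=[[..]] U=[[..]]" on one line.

  R1 -= 3·R0 → [0,2,0]
  R2 -= 0·R0 → [0,6,2]
  R2 -= 3·R1 → [0,0,2]

L=[[1,0,0],[3,1,0],[0,3,1]] U=[[3,-2,1],[0,2,0],[0,0,2]]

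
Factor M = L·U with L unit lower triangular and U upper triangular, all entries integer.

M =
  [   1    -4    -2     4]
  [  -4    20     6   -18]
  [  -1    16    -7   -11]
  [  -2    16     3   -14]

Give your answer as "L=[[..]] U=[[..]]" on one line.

L=[[1,0,0,0],[-4,1,0,0],[-1,3,1,0],[-2,2,-1,1]] U=[[1,-4,-2,4],[0,4,-2,-2],[0,0,-3,-1],[0,0,0,-3]]

  row1 -= -4·row0 → [0,4,-2,-2]
  row2 -= -1·row0 → [0,12,-9,-7]
  row3 -= -2·row0 → [0,8,-1,-6]
  row2 -= 3·row1 → [0,0,-3,-1]
  row3 -= 2·row1 → [0,0,3,-2]
  row3 -= -1·row2 → [0,0,0,-3]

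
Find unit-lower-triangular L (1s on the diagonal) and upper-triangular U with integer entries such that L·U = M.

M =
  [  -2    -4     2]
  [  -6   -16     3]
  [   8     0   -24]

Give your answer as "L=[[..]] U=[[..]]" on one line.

  row1 -= 3·row0 → [0,-4,-3]
  row2 -= -4·row0 → [0,-16,-16]
  row2 -= 4·row1 → [0,0,-4]

L=[[1,0,0],[3,1,0],[-4,4,1]] U=[[-2,-4,2],[0,-4,-3],[0,0,-4]]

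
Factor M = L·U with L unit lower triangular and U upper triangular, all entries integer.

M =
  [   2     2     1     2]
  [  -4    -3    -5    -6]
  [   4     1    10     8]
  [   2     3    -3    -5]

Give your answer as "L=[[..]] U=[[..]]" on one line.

L=[[1,0,0,0],[-2,1,0,0],[2,-3,1,0],[1,1,1,1]] U=[[2,2,1,2],[0,1,-3,-2],[0,0,-1,-2],[0,0,0,-3]]

  R1 -= -2·R0 → [0,1,-3,-2]
  R2 -= 2·R0 → [0,-3,8,4]
  R3 -= 1·R0 → [0,1,-4,-7]
  R2 -= -3·R1 → [0,0,-1,-2]
  R3 -= 1·R1 → [0,0,-1,-5]
  R3 -= 1·R2 → [0,0,0,-3]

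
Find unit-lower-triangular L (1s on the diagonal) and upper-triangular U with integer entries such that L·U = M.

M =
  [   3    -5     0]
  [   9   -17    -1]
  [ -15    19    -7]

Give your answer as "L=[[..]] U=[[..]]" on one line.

L=[[1,0,0],[3,1,0],[-5,3,1]] U=[[3,-5,0],[0,-2,-1],[0,0,-4]]

  R1 -= 3·R0 → [0,-2,-1]
  R2 -= -5·R0 → [0,-6,-7]
  R2 -= 3·R1 → [0,0,-4]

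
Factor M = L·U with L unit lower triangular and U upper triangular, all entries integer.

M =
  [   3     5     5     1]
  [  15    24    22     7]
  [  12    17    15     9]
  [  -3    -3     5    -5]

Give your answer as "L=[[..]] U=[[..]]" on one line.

  row1 -= 5·row0 → [0,-1,-3,2]
  row2 -= 4·row0 → [0,-3,-5,5]
  row3 -= -1·row0 → [0,2,10,-4]
  row2 -= 3·row1 → [0,0,4,-1]
  row3 -= -2·row1 → [0,0,4,0]
  row3 -= 1·row2 → [0,0,0,1]

L=[[1,0,0,0],[5,1,0,0],[4,3,1,0],[-1,-2,1,1]] U=[[3,5,5,1],[0,-1,-3,2],[0,0,4,-1],[0,0,0,1]]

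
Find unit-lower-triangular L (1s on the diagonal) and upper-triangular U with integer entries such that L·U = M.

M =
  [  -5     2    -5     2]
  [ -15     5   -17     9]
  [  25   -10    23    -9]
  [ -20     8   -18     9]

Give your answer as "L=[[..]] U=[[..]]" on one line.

  r1 -= 3·r0 → [0,-1,-2,3]
  r2 -= -5·r0 → [0,0,-2,1]
  r3 -= 4·r0 → [0,0,2,1]
  r2 -= 0·r1 → [0,0,-2,1]
  r3 -= 0·r1 → [0,0,2,1]
  r3 -= -1·r2 → [0,0,0,2]

L=[[1,0,0,0],[3,1,0,0],[-5,0,1,0],[4,0,-1,1]] U=[[-5,2,-5,2],[0,-1,-2,3],[0,0,-2,1],[0,0,0,2]]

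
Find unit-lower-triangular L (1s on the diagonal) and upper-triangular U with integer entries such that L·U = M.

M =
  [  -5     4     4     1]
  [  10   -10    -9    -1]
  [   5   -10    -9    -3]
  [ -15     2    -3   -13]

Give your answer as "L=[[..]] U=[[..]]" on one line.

  R1 -= -2·R0 → [0,-2,-1,1]
  R2 -= -1·R0 → [0,-6,-5,-2]
  R3 -= 3·R0 → [0,-10,-15,-16]
  R2 -= 3·R1 → [0,0,-2,-5]
  R3 -= 5·R1 → [0,0,-10,-21]
  R3 -= 5·R2 → [0,0,0,4]

L=[[1,0,0,0],[-2,1,0,0],[-1,3,1,0],[3,5,5,1]] U=[[-5,4,4,1],[0,-2,-1,1],[0,0,-2,-5],[0,0,0,4]]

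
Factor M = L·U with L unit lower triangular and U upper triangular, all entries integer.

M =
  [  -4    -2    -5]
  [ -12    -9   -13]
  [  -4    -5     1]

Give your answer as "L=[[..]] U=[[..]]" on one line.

  R1 -= 3·R0 → [0,-3,2]
  R2 -= 1·R0 → [0,-3,6]
  R2 -= 1·R1 → [0,0,4]

L=[[1,0,0],[3,1,0],[1,1,1]] U=[[-4,-2,-5],[0,-3,2],[0,0,4]]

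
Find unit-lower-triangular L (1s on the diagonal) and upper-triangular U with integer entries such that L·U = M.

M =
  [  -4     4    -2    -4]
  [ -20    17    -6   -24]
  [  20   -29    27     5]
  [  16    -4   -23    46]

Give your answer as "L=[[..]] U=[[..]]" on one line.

L=[[1,0,0,0],[5,1,0,0],[-5,3,1,0],[-4,-4,-3,1]] U=[[-4,4,-2,-4],[0,-3,4,-4],[0,0,5,-3],[0,0,0,5]]

  row1 -= 5·row0 → [0,-3,4,-4]
  row2 -= -5·row0 → [0,-9,17,-15]
  row3 -= -4·row0 → [0,12,-31,30]
  row2 -= 3·row1 → [0,0,5,-3]
  row3 -= -4·row1 → [0,0,-15,14]
  row3 -= -3·row2 → [0,0,0,5]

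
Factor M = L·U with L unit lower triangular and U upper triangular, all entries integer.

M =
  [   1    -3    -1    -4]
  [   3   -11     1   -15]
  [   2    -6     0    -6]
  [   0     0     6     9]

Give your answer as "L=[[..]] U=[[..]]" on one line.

L=[[1,0,0,0],[3,1,0,0],[2,0,1,0],[0,0,3,1]] U=[[1,-3,-1,-4],[0,-2,4,-3],[0,0,2,2],[0,0,0,3]]

  row1 -= 3·row0 → [0,-2,4,-3]
  row2 -= 2·row0 → [0,0,2,2]
  row3 -= 0·row0 → [0,0,6,9]
  row2 -= 0·row1 → [0,0,2,2]
  row3 -= 0·row1 → [0,0,6,9]
  row3 -= 3·row2 → [0,0,0,3]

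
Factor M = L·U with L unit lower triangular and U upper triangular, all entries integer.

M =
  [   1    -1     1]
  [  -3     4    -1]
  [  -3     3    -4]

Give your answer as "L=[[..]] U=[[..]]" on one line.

  row1 -= -3·row0 → [0,1,2]
  row2 -= -3·row0 → [0,0,-1]
  row2 -= 0·row1 → [0,0,-1]

L=[[1,0,0],[-3,1,0],[-3,0,1]] U=[[1,-1,1],[0,1,2],[0,0,-1]]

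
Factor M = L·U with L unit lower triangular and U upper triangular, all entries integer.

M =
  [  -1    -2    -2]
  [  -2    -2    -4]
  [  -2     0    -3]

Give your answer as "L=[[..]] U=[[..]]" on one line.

L=[[1,0,0],[2,1,0],[2,2,1]] U=[[-1,-2,-2],[0,2,0],[0,0,1]]

  r1 -= 2·r0 → [0,2,0]
  r2 -= 2·r0 → [0,4,1]
  r2 -= 2·r1 → [0,0,1]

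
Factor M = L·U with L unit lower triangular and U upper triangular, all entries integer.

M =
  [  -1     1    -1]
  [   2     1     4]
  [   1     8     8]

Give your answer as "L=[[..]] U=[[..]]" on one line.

  R1 -= -2·R0 → [0,3,2]
  R2 -= -1·R0 → [0,9,7]
  R2 -= 3·R1 → [0,0,1]

L=[[1,0,0],[-2,1,0],[-1,3,1]] U=[[-1,1,-1],[0,3,2],[0,0,1]]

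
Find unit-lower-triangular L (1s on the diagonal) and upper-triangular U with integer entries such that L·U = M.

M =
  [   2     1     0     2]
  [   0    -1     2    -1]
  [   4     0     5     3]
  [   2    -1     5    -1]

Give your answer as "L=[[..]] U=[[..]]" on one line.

  r1 -= 0·r0 → [0,-1,2,-1]
  r2 -= 2·r0 → [0,-2,5,-1]
  r3 -= 1·r0 → [0,-2,5,-3]
  r2 -= 2·r1 → [0,0,1,1]
  r3 -= 2·r1 → [0,0,1,-1]
  r3 -= 1·r2 → [0,0,0,-2]

L=[[1,0,0,0],[0,1,0,0],[2,2,1,0],[1,2,1,1]] U=[[2,1,0,2],[0,-1,2,-1],[0,0,1,1],[0,0,0,-2]]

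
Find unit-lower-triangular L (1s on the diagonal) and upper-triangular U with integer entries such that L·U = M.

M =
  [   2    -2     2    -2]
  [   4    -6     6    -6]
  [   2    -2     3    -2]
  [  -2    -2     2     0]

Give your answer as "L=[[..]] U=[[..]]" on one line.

L=[[1,0,0,0],[2,1,0,0],[1,0,1,0],[-1,2,0,1]] U=[[2,-2,2,-2],[0,-2,2,-2],[0,0,1,0],[0,0,0,2]]

  row1 -= 2·row0 → [0,-2,2,-2]
  row2 -= 1·row0 → [0,0,1,0]
  row3 -= -1·row0 → [0,-4,4,-2]
  row2 -= 0·row1 → [0,0,1,0]
  row3 -= 2·row1 → [0,0,0,2]
  row3 -= 0·row2 → [0,0,0,2]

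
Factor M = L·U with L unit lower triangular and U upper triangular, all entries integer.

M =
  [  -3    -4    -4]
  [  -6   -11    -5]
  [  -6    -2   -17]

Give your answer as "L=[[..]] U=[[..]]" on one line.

  R1 -= 2·R0 → [0,-3,3]
  R2 -= 2·R0 → [0,6,-9]
  R2 -= -2·R1 → [0,0,-3]

L=[[1,0,0],[2,1,0],[2,-2,1]] U=[[-3,-4,-4],[0,-3,3],[0,0,-3]]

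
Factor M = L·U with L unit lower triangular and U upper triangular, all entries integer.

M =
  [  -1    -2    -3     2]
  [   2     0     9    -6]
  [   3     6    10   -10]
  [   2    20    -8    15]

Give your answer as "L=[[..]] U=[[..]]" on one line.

L=[[1,0,0,0],[-2,1,0,0],[-3,0,1,0],[-2,-4,-2,1]] U=[[-1,-2,-3,2],[0,-4,3,-2],[0,0,1,-4],[0,0,0,3]]

  r1 -= -2·r0 → [0,-4,3,-2]
  r2 -= -3·r0 → [0,0,1,-4]
  r3 -= -2·r0 → [0,16,-14,19]
  r2 -= 0·r1 → [0,0,1,-4]
  r3 -= -4·r1 → [0,0,-2,11]
  r3 -= -2·r2 → [0,0,0,3]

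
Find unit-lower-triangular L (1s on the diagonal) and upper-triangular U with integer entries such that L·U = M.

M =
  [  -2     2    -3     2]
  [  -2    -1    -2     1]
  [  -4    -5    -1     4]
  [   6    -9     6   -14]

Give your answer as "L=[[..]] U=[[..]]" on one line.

L=[[1,0,0,0],[1,1,0,0],[2,3,1,0],[-3,1,-2,1]] U=[[-2,2,-3,2],[0,-3,1,-1],[0,0,2,3],[0,0,0,-1]]

  R1 -= 1·R0 → [0,-3,1,-1]
  R2 -= 2·R0 → [0,-9,5,0]
  R3 -= -3·R0 → [0,-3,-3,-8]
  R2 -= 3·R1 → [0,0,2,3]
  R3 -= 1·R1 → [0,0,-4,-7]
  R3 -= -2·R2 → [0,0,0,-1]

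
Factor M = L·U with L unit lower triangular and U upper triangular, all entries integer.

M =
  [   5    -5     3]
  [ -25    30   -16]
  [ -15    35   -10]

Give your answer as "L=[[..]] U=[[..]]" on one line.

L=[[1,0,0],[-5,1,0],[-3,4,1]] U=[[5,-5,3],[0,5,-1],[0,0,3]]

  R1 -= -5·R0 → [0,5,-1]
  R2 -= -3·R0 → [0,20,-1]
  R2 -= 4·R1 → [0,0,3]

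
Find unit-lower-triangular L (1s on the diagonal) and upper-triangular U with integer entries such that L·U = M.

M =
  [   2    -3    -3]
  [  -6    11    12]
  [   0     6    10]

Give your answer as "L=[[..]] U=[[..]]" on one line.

L=[[1,0,0],[-3,1,0],[0,3,1]] U=[[2,-3,-3],[0,2,3],[0,0,1]]

  row1 -= -3·row0 → [0,2,3]
  row2 -= 0·row0 → [0,6,10]
  row2 -= 3·row1 → [0,0,1]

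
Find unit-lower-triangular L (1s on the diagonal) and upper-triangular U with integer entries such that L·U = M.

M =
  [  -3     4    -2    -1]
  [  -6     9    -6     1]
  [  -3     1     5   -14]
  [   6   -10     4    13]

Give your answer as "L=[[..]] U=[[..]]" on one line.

L=[[1,0,0,0],[2,1,0,0],[1,-3,1,0],[-2,-2,-4,1]] U=[[-3,4,-2,-1],[0,1,-2,3],[0,0,1,-4],[0,0,0,1]]

  row1 -= 2·row0 → [0,1,-2,3]
  row2 -= 1·row0 → [0,-3,7,-13]
  row3 -= -2·row0 → [0,-2,0,11]
  row2 -= -3·row1 → [0,0,1,-4]
  row3 -= -2·row1 → [0,0,-4,17]
  row3 -= -4·row2 → [0,0,0,1]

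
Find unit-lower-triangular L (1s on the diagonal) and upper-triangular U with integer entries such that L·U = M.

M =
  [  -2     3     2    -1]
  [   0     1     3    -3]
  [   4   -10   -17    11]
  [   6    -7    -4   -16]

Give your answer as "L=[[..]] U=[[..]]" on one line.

L=[[1,0,0,0],[0,1,0,0],[-2,-4,1,0],[-3,2,4,1]] U=[[-2,3,2,-1],[0,1,3,-3],[0,0,-1,-3],[0,0,0,-1]]

  row1 -= 0·row0 → [0,1,3,-3]
  row2 -= -2·row0 → [0,-4,-13,9]
  row3 -= -3·row0 → [0,2,2,-19]
  row2 -= -4·row1 → [0,0,-1,-3]
  row3 -= 2·row1 → [0,0,-4,-13]
  row3 -= 4·row2 → [0,0,0,-1]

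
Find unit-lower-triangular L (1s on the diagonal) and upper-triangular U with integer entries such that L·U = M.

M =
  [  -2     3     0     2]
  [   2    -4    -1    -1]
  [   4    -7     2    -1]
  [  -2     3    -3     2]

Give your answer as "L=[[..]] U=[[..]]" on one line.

L=[[1,0,0,0],[-1,1,0,0],[-2,1,1,0],[1,0,-1,1]] U=[[-2,3,0,2],[0,-1,-1,1],[0,0,3,2],[0,0,0,2]]

  r1 -= -1·r0 → [0,-1,-1,1]
  r2 -= -2·r0 → [0,-1,2,3]
  r3 -= 1·r0 → [0,0,-3,0]
  r2 -= 1·r1 → [0,0,3,2]
  r3 -= 0·r1 → [0,0,-3,0]
  r3 -= -1·r2 → [0,0,0,2]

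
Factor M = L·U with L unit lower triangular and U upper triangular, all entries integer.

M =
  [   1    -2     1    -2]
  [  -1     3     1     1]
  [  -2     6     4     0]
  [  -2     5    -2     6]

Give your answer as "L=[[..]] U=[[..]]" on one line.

L=[[1,0,0,0],[-1,1,0,0],[-2,2,1,0],[-2,1,-1,1]] U=[[1,-2,1,-2],[0,1,2,-1],[0,0,2,-2],[0,0,0,1]]

  R1 -= -1·R0 → [0,1,2,-1]
  R2 -= -2·R0 → [0,2,6,-4]
  R3 -= -2·R0 → [0,1,0,2]
  R2 -= 2·R1 → [0,0,2,-2]
  R3 -= 1·R1 → [0,0,-2,3]
  R3 -= -1·R2 → [0,0,0,1]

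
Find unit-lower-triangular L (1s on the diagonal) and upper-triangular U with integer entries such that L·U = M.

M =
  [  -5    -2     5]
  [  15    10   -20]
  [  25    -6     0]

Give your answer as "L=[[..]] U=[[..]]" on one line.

L=[[1,0,0],[-3,1,0],[-5,-4,1]] U=[[-5,-2,5],[0,4,-5],[0,0,5]]

  row1 -= -3·row0 → [0,4,-5]
  row2 -= -5·row0 → [0,-16,25]
  row2 -= -4·row1 → [0,0,5]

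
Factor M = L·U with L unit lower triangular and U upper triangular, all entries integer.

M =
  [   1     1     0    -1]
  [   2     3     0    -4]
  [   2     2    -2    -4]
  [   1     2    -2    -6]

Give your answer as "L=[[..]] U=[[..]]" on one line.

L=[[1,0,0,0],[2,1,0,0],[2,0,1,0],[1,1,1,1]] U=[[1,1,0,-1],[0,1,0,-2],[0,0,-2,-2],[0,0,0,-1]]

  row1 -= 2·row0 → [0,1,0,-2]
  row2 -= 2·row0 → [0,0,-2,-2]
  row3 -= 1·row0 → [0,1,-2,-5]
  row2 -= 0·row1 → [0,0,-2,-2]
  row3 -= 1·row1 → [0,0,-2,-3]
  row3 -= 1·row2 → [0,0,0,-1]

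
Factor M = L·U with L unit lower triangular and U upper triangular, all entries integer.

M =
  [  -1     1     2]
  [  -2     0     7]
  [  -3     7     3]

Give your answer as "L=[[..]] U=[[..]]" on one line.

  R1 -= 2·R0 → [0,-2,3]
  R2 -= 3·R0 → [0,4,-3]
  R2 -= -2·R1 → [0,0,3]

L=[[1,0,0],[2,1,0],[3,-2,1]] U=[[-1,1,2],[0,-2,3],[0,0,3]]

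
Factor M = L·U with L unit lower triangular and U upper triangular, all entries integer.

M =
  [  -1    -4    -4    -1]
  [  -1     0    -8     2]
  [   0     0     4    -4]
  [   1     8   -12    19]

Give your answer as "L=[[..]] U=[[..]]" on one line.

L=[[1,0,0,0],[1,1,0,0],[0,0,1,0],[-1,1,-3,1]] U=[[-1,-4,-4,-1],[0,4,-4,3],[0,0,4,-4],[0,0,0,3]]

  R1 -= 1·R0 → [0,4,-4,3]
  R2 -= 0·R0 → [0,0,4,-4]
  R3 -= -1·R0 → [0,4,-16,18]
  R2 -= 0·R1 → [0,0,4,-4]
  R3 -= 1·R1 → [0,0,-12,15]
  R3 -= -3·R2 → [0,0,0,3]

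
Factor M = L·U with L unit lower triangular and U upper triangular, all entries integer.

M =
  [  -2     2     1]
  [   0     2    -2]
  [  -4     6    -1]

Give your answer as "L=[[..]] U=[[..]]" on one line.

L=[[1,0,0],[0,1,0],[2,1,1]] U=[[-2,2,1],[0,2,-2],[0,0,-1]]

  R1 -= 0·R0 → [0,2,-2]
  R2 -= 2·R0 → [0,2,-3]
  R2 -= 1·R1 → [0,0,-1]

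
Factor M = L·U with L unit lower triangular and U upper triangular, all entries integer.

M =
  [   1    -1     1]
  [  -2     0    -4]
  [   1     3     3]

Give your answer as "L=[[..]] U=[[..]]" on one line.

  r1 -= -2·r0 → [0,-2,-2]
  r2 -= 1·r0 → [0,4,2]
  r2 -= -2·r1 → [0,0,-2]

L=[[1,0,0],[-2,1,0],[1,-2,1]] U=[[1,-1,1],[0,-2,-2],[0,0,-2]]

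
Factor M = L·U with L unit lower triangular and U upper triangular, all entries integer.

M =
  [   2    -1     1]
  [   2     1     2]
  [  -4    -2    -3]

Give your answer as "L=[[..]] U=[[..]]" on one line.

L=[[1,0,0],[1,1,0],[-2,-2,1]] U=[[2,-1,1],[0,2,1],[0,0,1]]

  r1 -= 1·r0 → [0,2,1]
  r2 -= -2·r0 → [0,-4,-1]
  r2 -= -2·r1 → [0,0,1]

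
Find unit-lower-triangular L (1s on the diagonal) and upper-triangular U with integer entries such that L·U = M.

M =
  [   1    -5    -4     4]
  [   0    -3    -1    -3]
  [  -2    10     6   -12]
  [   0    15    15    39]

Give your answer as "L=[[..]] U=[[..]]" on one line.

  R1 -= 0·R0 → [0,-3,-1,-3]
  R2 -= -2·R0 → [0,0,-2,-4]
  R3 -= 0·R0 → [0,15,15,39]
  R2 -= 0·R1 → [0,0,-2,-4]
  R3 -= -5·R1 → [0,0,10,24]
  R3 -= -5·R2 → [0,0,0,4]

L=[[1,0,0,0],[0,1,0,0],[-2,0,1,0],[0,-5,-5,1]] U=[[1,-5,-4,4],[0,-3,-1,-3],[0,0,-2,-4],[0,0,0,4]]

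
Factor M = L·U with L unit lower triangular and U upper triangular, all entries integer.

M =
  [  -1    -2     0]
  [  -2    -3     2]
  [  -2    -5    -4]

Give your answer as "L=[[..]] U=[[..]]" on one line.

  r1 -= 2·r0 → [0,1,2]
  r2 -= 2·r0 → [0,-1,-4]
  r2 -= -1·r1 → [0,0,-2]

L=[[1,0,0],[2,1,0],[2,-1,1]] U=[[-1,-2,0],[0,1,2],[0,0,-2]]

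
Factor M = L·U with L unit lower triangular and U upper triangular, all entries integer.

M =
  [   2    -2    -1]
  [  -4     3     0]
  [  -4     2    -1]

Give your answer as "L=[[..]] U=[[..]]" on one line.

  r1 -= -2·r0 → [0,-1,-2]
  r2 -= -2·r0 → [0,-2,-3]
  r2 -= 2·r1 → [0,0,1]

L=[[1,0,0],[-2,1,0],[-2,2,1]] U=[[2,-2,-1],[0,-1,-2],[0,0,1]]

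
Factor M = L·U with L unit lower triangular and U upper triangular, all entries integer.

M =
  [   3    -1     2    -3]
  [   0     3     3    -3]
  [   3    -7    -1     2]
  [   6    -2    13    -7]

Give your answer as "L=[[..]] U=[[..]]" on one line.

  r1 -= 0·r0 → [0,3,3,-3]
  r2 -= 1·r0 → [0,-6,-3,5]
  r3 -= 2·r0 → [0,0,9,-1]
  r2 -= -2·r1 → [0,0,3,-1]
  r3 -= 0·r1 → [0,0,9,-1]
  r3 -= 3·r2 → [0,0,0,2]

L=[[1,0,0,0],[0,1,0,0],[1,-2,1,0],[2,0,3,1]] U=[[3,-1,2,-3],[0,3,3,-3],[0,0,3,-1],[0,0,0,2]]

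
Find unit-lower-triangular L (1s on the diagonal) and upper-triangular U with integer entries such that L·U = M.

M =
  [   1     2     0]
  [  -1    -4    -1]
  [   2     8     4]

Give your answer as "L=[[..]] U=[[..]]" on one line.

L=[[1,0,0],[-1,1,0],[2,-2,1]] U=[[1,2,0],[0,-2,-1],[0,0,2]]

  R1 -= -1·R0 → [0,-2,-1]
  R2 -= 2·R0 → [0,4,4]
  R2 -= -2·R1 → [0,0,2]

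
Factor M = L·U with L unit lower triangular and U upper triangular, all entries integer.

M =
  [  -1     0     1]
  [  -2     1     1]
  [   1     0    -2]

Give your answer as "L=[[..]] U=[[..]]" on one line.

  row1 -= 2·row0 → [0,1,-1]
  row2 -= -1·row0 → [0,0,-1]
  row2 -= 0·row1 → [0,0,-1]

L=[[1,0,0],[2,1,0],[-1,0,1]] U=[[-1,0,1],[0,1,-1],[0,0,-1]]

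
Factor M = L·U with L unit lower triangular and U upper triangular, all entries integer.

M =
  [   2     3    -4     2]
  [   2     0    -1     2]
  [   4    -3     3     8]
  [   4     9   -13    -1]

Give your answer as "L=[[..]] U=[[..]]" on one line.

L=[[1,0,0,0],[1,1,0,0],[2,3,1,0],[2,-1,-1,1]] U=[[2,3,-4,2],[0,-3,3,0],[0,0,2,4],[0,0,0,-1]]

  R1 -= 1·R0 → [0,-3,3,0]
  R2 -= 2·R0 → [0,-9,11,4]
  R3 -= 2·R0 → [0,3,-5,-5]
  R2 -= 3·R1 → [0,0,2,4]
  R3 -= -1·R1 → [0,0,-2,-5]
  R3 -= -1·R2 → [0,0,0,-1]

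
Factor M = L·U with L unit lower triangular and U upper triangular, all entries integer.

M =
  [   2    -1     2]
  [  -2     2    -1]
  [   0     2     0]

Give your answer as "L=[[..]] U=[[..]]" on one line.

L=[[1,0,0],[-1,1,0],[0,2,1]] U=[[2,-1,2],[0,1,1],[0,0,-2]]

  row1 -= -1·row0 → [0,1,1]
  row2 -= 0·row0 → [0,2,0]
  row2 -= 2·row1 → [0,0,-2]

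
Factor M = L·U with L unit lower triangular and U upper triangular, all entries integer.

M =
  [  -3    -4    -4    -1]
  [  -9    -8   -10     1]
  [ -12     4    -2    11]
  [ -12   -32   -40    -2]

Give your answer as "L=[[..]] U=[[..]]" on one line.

L=[[1,0,0,0],[3,1,0,0],[4,5,1,0],[4,-4,-4,1]] U=[[-3,-4,-4,-1],[0,4,2,4],[0,0,4,-5],[0,0,0,-2]]

  r1 -= 3·r0 → [0,4,2,4]
  r2 -= 4·r0 → [0,20,14,15]
  r3 -= 4·r0 → [0,-16,-24,2]
  r2 -= 5·r1 → [0,0,4,-5]
  r3 -= -4·r1 → [0,0,-16,18]
  r3 -= -4·r2 → [0,0,0,-2]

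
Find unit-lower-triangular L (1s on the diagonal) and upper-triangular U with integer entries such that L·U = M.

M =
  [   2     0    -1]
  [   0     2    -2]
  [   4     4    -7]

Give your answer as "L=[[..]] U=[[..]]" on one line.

  r1 -= 0·r0 → [0,2,-2]
  r2 -= 2·r0 → [0,4,-5]
  r2 -= 2·r1 → [0,0,-1]

L=[[1,0,0],[0,1,0],[2,2,1]] U=[[2,0,-1],[0,2,-2],[0,0,-1]]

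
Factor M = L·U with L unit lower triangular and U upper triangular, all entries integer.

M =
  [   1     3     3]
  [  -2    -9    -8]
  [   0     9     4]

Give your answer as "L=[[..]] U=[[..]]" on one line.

L=[[1,0,0],[-2,1,0],[0,-3,1]] U=[[1,3,3],[0,-3,-2],[0,0,-2]]

  R1 -= -2·R0 → [0,-3,-2]
  R2 -= 0·R0 → [0,9,4]
  R2 -= -3·R1 → [0,0,-2]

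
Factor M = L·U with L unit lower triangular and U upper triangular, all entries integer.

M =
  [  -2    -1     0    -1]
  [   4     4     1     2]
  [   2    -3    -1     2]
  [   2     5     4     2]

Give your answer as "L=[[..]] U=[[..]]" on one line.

L=[[1,0,0,0],[-2,1,0,0],[-1,-2,1,0],[-1,2,2,1]] U=[[-2,-1,0,-1],[0,2,1,0],[0,0,1,1],[0,0,0,-1]]

  R1 -= -2·R0 → [0,2,1,0]
  R2 -= -1·R0 → [0,-4,-1,1]
  R3 -= -1·R0 → [0,4,4,1]
  R2 -= -2·R1 → [0,0,1,1]
  R3 -= 2·R1 → [0,0,2,1]
  R3 -= 2·R2 → [0,0,0,-1]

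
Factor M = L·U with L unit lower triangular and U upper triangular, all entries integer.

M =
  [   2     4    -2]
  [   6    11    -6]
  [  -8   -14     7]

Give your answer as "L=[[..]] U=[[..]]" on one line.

L=[[1,0,0],[3,1,0],[-4,-2,1]] U=[[2,4,-2],[0,-1,0],[0,0,-1]]

  r1 -= 3·r0 → [0,-1,0]
  r2 -= -4·r0 → [0,2,-1]
  r2 -= -2·r1 → [0,0,-1]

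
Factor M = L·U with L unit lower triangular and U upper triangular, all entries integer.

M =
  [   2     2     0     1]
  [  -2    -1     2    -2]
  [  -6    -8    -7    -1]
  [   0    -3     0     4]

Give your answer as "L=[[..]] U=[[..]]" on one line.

L=[[1,0,0,0],[-1,1,0,0],[-3,-2,1,0],[0,-3,-2,1]] U=[[2,2,0,1],[0,1,2,-1],[0,0,-3,0],[0,0,0,1]]

  R1 -= -1·R0 → [0,1,2,-1]
  R2 -= -3·R0 → [0,-2,-7,2]
  R3 -= 0·R0 → [0,-3,0,4]
  R2 -= -2·R1 → [0,0,-3,0]
  R3 -= -3·R1 → [0,0,6,1]
  R3 -= -2·R2 → [0,0,0,1]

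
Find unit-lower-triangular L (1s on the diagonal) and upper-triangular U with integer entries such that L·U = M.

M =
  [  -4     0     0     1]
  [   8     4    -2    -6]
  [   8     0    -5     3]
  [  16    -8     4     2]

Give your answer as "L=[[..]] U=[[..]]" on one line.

L=[[1,0,0,0],[-2,1,0,0],[-2,0,1,0],[-4,-2,0,1]] U=[[-4,0,0,1],[0,4,-2,-4],[0,0,-5,5],[0,0,0,-2]]

  row1 -= -2·row0 → [0,4,-2,-4]
  row2 -= -2·row0 → [0,0,-5,5]
  row3 -= -4·row0 → [0,-8,4,6]
  row2 -= 0·row1 → [0,0,-5,5]
  row3 -= -2·row1 → [0,0,0,-2]
  row3 -= 0·row2 → [0,0,0,-2]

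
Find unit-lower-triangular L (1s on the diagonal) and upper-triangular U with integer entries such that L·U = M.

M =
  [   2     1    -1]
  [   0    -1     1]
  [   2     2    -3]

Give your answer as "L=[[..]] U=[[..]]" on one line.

  row1 -= 0·row0 → [0,-1,1]
  row2 -= 1·row0 → [0,1,-2]
  row2 -= -1·row1 → [0,0,-1]

L=[[1,0,0],[0,1,0],[1,-1,1]] U=[[2,1,-1],[0,-1,1],[0,0,-1]]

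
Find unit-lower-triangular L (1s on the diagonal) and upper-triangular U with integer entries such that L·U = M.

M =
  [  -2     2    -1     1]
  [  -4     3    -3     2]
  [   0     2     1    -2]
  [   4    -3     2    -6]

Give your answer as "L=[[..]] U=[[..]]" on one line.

  r1 -= 2·r0 → [0,-1,-1,0]
  r2 -= 0·r0 → [0,2,1,-2]
  r3 -= -2·r0 → [0,1,0,-4]
  r2 -= -2·r1 → [0,0,-1,-2]
  r3 -= -1·r1 → [0,0,-1,-4]
  r3 -= 1·r2 → [0,0,0,-2]

L=[[1,0,0,0],[2,1,0,0],[0,-2,1,0],[-2,-1,1,1]] U=[[-2,2,-1,1],[0,-1,-1,0],[0,0,-1,-2],[0,0,0,-2]]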